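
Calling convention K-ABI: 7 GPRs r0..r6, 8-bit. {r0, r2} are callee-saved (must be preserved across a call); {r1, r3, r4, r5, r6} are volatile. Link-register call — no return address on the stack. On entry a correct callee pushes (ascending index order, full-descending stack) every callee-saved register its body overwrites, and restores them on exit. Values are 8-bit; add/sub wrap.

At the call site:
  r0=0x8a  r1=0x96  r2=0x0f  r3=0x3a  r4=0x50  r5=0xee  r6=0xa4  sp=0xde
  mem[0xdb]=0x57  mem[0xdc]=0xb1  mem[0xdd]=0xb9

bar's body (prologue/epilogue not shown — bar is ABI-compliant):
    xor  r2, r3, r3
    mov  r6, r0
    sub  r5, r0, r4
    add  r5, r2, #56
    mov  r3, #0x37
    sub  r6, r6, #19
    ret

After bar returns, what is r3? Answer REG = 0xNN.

prologue: push r2 -> mem[0xdd]=0x0f, sp=0xdd
body[0] xor  r2, r3, r3 -> r2=0x00
body[1] mov  r6, r0 -> r6=0x8a
body[2] sub  r5, r0, r4 -> r5=0x3a
body[3] add  r5, r2, #56 -> r5=0x38
body[4] mov  r3, #0x37 -> r3=0x37
body[5] sub  r6, r6, #19 -> r6=0x77
epilogue: pop r2=0x0f, sp=0xde
r3 is caller-saved -> body value

REG = 0x37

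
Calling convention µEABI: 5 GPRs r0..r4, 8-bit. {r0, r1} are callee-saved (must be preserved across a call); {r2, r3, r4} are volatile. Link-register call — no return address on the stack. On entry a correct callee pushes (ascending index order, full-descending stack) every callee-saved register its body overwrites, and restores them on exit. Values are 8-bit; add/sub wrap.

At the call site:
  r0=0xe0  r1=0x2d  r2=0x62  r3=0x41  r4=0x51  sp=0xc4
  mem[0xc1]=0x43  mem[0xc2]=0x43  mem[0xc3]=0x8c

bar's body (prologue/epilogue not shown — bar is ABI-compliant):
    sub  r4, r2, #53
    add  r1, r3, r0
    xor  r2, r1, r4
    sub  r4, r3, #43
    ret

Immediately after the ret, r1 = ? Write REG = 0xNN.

prologue: push r1 -> mem[0xc3]=0x2d, sp=0xc3
body[0] sub  r4, r2, #53 -> r4=0x2d
body[1] add  r1, r3, r0 -> r1=0x21
body[2] xor  r2, r1, r4 -> r2=0x0c
body[3] sub  r4, r3, #43 -> r4=0x16
epilogue: pop r1=0x2d, sp=0xc4
r1 is callee-saved -> restored

REG = 0x2d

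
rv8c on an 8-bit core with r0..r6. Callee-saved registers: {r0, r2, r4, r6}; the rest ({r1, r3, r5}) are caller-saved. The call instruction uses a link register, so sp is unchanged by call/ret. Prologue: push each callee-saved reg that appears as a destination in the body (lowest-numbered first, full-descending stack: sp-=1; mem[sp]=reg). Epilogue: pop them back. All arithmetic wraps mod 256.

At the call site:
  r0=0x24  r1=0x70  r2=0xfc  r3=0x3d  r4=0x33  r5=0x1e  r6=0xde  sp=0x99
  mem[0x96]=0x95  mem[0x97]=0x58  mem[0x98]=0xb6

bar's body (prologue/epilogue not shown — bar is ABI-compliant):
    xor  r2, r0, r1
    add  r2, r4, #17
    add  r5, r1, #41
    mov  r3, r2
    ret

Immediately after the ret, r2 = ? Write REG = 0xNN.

prologue: push r2 → mem[0x98]=0xfc, sp=0x98
body[0] xor  r2, r0, r1 → r2=0x54
body[1] add  r2, r4, #17 → r2=0x44
body[2] add  r5, r1, #41 → r5=0x99
body[3] mov  r3, r2 → r3=0x44
epilogue: pop r2=0xfc, sp=0x99
r2 is callee-saved → restored

REG = 0xfc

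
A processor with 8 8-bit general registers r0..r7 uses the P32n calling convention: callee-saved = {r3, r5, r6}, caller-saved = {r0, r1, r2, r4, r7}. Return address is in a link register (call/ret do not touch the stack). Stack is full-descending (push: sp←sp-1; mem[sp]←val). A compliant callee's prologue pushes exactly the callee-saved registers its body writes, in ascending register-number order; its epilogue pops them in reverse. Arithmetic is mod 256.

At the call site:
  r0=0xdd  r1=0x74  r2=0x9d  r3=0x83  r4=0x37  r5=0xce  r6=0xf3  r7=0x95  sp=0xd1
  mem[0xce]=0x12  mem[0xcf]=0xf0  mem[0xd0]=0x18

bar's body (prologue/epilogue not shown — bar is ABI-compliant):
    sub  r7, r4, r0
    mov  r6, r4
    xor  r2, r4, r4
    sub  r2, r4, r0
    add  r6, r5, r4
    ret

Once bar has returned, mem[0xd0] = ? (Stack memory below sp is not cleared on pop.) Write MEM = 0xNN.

prologue: push r6 -> mem[0xd0]=0xf3, sp=0xd0
body[0] sub  r7, r4, r0 -> r7=0x5a
body[1] mov  r6, r4 -> r6=0x37
body[2] xor  r2, r4, r4 -> r2=0x00
body[3] sub  r2, r4, r0 -> r2=0x5a
body[4] add  r6, r5, r4 -> r6=0x05
epilogue: pop r6=0xf3, sp=0xd1
prologue pushed ['r6'] at ['0xd0']

MEM = 0xf3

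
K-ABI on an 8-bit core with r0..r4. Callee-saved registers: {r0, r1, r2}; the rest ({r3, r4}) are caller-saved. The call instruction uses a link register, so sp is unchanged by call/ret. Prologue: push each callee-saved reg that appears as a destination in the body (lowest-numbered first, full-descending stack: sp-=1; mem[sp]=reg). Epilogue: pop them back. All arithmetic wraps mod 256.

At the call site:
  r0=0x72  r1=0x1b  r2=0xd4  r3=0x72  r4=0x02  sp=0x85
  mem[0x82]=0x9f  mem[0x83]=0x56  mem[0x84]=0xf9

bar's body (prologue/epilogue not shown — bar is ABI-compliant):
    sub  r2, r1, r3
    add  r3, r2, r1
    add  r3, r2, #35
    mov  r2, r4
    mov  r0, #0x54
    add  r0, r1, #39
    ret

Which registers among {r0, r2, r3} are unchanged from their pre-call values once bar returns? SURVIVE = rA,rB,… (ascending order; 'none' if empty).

prologue: push r0 → mem[0x84]=0x72, sp=0x84
prologue: push r2 → mem[0x83]=0xd4, sp=0x83
body[0] sub  r2, r1, r3 → r2=0xa9
body[1] add  r3, r2, r1 → r3=0xc4
body[2] add  r3, r2, #35 → r3=0xcc
body[3] mov  r2, r4 → r2=0x02
body[4] mov  r0, #0x54 → r0=0x54
body[5] add  r0, r1, #39 → r0=0x42
epilogue: pop r2=0xd4, sp=0x84
epilogue: pop r0=0x72, sp=0x85
r0: callee-saved, written=True
r2: callee-saved, written=True
r3: caller-saved, written=True

SURVIVE = r0,r2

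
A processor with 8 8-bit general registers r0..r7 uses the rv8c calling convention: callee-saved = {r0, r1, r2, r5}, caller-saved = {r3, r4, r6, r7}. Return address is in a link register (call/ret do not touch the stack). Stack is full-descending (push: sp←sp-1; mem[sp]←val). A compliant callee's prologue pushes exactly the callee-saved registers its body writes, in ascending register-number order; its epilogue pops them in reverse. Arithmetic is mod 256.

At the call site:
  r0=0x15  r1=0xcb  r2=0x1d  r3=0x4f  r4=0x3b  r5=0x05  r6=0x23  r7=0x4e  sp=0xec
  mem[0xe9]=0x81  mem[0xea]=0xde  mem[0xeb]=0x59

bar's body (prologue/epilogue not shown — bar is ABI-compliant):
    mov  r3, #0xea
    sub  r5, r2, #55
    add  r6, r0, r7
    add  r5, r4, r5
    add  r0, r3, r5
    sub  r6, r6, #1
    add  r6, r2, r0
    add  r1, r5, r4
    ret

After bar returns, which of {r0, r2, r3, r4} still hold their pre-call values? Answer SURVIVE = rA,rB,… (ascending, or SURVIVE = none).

SURVIVE = r0,r2,r4

prologue: push r0 → mem[0xeb]=0x15, sp=0xeb
prologue: push r1 → mem[0xea]=0xcb, sp=0xea
prologue: push r5 → mem[0xe9]=0x05, sp=0xe9
body[0] mov  r3, #0xea → r3=0xea
body[1] sub  r5, r2, #55 → r5=0xe6
body[2] add  r6, r0, r7 → r6=0x63
body[3] add  r5, r4, r5 → r5=0x21
body[4] add  r0, r3, r5 → r0=0x0b
body[5] sub  r6, r6, #1 → r6=0x62
body[6] add  r6, r2, r0 → r6=0x28
body[7] add  r1, r5, r4 → r1=0x5c
epilogue: pop r5=0x05, sp=0xea
epilogue: pop r1=0xcb, sp=0xeb
epilogue: pop r0=0x15, sp=0xec
r0: callee-saved, written=True
r2: callee-saved, written=False
r3: caller-saved, written=True
r4: caller-saved, written=False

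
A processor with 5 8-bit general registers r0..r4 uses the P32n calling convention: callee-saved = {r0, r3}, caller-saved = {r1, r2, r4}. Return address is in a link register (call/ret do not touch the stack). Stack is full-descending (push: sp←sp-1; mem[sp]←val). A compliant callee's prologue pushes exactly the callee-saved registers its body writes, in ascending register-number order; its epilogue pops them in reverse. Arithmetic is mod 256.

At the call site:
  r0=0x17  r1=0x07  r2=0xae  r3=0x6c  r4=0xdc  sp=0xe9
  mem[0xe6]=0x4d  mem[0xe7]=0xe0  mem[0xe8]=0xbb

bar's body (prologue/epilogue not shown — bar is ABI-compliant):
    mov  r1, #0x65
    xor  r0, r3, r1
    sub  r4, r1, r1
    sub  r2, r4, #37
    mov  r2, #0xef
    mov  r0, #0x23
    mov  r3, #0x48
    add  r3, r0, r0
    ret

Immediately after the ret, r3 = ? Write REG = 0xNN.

REG = 0x6c

prologue: push r0 -> mem[0xe8]=0x17, sp=0xe8
prologue: push r3 -> mem[0xe7]=0x6c, sp=0xe7
body[0] mov  r1, #0x65 -> r1=0x65
body[1] xor  r0, r3, r1 -> r0=0x09
body[2] sub  r4, r1, r1 -> r4=0x00
body[3] sub  r2, r4, #37 -> r2=0xdb
body[4] mov  r2, #0xef -> r2=0xef
body[5] mov  r0, #0x23 -> r0=0x23
body[6] mov  r3, #0x48 -> r3=0x48
body[7] add  r3, r0, r0 -> r3=0x46
epilogue: pop r3=0x6c, sp=0xe8
epilogue: pop r0=0x17, sp=0xe9
r3 is callee-saved -> restored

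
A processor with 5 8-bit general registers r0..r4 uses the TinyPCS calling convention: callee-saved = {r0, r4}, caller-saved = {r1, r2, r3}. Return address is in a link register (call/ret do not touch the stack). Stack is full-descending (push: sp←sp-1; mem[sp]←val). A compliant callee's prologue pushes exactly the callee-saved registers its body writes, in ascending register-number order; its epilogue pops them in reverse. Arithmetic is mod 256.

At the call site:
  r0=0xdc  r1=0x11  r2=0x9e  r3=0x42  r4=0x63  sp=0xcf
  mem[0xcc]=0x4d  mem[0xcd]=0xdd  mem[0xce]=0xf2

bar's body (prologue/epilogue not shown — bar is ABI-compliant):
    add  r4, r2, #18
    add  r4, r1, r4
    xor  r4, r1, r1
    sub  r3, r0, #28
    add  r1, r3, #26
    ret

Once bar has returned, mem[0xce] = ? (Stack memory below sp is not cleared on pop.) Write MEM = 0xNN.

prologue: push r4 -> mem[0xce]=0x63, sp=0xce
body[0] add  r4, r2, #18 -> r4=0xb0
body[1] add  r4, r1, r4 -> r4=0xc1
body[2] xor  r4, r1, r1 -> r4=0x00
body[3] sub  r3, r0, #28 -> r3=0xc0
body[4] add  r1, r3, #26 -> r1=0xda
epilogue: pop r4=0x63, sp=0xcf
prologue pushed ['r4'] at ['0xce']

MEM = 0x63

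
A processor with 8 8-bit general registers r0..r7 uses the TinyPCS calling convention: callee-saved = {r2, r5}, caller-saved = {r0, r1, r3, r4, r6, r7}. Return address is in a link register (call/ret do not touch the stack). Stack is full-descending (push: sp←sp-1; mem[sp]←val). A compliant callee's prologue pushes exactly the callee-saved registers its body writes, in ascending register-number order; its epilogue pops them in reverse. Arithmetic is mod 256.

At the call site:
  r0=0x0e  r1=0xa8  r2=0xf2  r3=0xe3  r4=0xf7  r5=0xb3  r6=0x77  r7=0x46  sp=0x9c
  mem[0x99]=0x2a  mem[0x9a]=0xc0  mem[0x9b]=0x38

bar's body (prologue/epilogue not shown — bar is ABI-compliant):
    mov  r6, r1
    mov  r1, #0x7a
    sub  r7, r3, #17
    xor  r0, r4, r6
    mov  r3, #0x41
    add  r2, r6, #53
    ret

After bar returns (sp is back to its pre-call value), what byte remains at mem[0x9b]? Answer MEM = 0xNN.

prologue: push r2 -> mem[0x9b]=0xf2, sp=0x9b
body[0] mov  r6, r1 -> r6=0xa8
body[1] mov  r1, #0x7a -> r1=0x7a
body[2] sub  r7, r3, #17 -> r7=0xd2
body[3] xor  r0, r4, r6 -> r0=0x5f
body[4] mov  r3, #0x41 -> r3=0x41
body[5] add  r2, r6, #53 -> r2=0xdd
epilogue: pop r2=0xf2, sp=0x9c
prologue pushed ['r2'] at ['0x9b']

MEM = 0xf2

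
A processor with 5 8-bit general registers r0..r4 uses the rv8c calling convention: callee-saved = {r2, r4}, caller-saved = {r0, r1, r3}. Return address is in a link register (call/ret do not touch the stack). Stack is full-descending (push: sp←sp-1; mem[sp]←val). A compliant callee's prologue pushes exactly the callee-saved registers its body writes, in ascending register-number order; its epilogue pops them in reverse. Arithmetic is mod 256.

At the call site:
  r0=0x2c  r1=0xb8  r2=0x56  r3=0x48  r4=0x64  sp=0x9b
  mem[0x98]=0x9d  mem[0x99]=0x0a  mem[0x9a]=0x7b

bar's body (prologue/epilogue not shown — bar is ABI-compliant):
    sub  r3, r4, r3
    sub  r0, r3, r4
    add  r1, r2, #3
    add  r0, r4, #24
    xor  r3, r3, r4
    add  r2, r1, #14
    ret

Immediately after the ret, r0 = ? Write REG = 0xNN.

REG = 0x7c

prologue: push r2 -> mem[0x9a]=0x56, sp=0x9a
body[0] sub  r3, r4, r3 -> r3=0x1c
body[1] sub  r0, r3, r4 -> r0=0xb8
body[2] add  r1, r2, #3 -> r1=0x59
body[3] add  r0, r4, #24 -> r0=0x7c
body[4] xor  r3, r3, r4 -> r3=0x78
body[5] add  r2, r1, #14 -> r2=0x67
epilogue: pop r2=0x56, sp=0x9b
r0 is caller-saved -> body value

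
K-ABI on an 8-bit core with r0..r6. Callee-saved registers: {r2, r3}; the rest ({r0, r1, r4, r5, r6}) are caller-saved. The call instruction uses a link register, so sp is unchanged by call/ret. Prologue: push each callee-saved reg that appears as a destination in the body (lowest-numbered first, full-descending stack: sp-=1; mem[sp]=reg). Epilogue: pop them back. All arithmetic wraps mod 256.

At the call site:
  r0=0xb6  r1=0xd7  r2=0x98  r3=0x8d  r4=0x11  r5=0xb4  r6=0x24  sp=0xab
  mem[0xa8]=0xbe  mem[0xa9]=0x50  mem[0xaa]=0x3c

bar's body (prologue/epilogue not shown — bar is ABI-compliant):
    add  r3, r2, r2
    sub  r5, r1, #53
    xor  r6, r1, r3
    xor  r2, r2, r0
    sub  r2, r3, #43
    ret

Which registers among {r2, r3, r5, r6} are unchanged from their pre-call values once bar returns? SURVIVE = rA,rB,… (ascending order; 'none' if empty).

prologue: push r2 -> mem[0xaa]=0x98, sp=0xaa
prologue: push r3 -> mem[0xa9]=0x8d, sp=0xa9
body[0] add  r3, r2, r2 -> r3=0x30
body[1] sub  r5, r1, #53 -> r5=0xa2
body[2] xor  r6, r1, r3 -> r6=0xe7
body[3] xor  r2, r2, r0 -> r2=0x2e
body[4] sub  r2, r3, #43 -> r2=0x05
epilogue: pop r3=0x8d, sp=0xaa
epilogue: pop r2=0x98, sp=0xab
r2: callee-saved, written=True
r3: callee-saved, written=True
r5: caller-saved, written=True
r6: caller-saved, written=True

SURVIVE = r2,r3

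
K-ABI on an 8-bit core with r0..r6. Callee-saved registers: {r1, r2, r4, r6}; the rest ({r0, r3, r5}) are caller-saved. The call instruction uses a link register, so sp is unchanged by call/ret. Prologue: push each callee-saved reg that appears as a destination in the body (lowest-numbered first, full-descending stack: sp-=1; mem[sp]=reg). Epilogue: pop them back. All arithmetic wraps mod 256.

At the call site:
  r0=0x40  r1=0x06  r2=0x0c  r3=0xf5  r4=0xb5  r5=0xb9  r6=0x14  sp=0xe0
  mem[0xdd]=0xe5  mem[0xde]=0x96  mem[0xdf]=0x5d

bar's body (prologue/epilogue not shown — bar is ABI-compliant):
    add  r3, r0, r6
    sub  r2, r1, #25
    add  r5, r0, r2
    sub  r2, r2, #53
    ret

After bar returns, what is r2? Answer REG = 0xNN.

prologue: push r2 → mem[0xdf]=0x0c, sp=0xdf
body[0] add  r3, r0, r6 → r3=0x54
body[1] sub  r2, r1, #25 → r2=0xed
body[2] add  r5, r0, r2 → r5=0x2d
body[3] sub  r2, r2, #53 → r2=0xb8
epilogue: pop r2=0x0c, sp=0xe0
r2 is callee-saved → restored

REG = 0x0c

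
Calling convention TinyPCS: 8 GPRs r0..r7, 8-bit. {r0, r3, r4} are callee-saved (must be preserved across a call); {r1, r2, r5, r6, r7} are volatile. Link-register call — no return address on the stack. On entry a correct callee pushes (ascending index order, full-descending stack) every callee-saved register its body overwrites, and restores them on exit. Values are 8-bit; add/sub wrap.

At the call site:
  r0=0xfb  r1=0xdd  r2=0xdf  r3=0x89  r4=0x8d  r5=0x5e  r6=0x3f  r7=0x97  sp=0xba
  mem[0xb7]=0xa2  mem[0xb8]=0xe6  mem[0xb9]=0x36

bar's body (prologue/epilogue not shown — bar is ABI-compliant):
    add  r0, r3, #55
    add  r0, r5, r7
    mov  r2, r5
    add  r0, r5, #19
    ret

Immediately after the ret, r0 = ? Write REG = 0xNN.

REG = 0xfb

prologue: push r0 → mem[0xb9]=0xfb, sp=0xb9
body[0] add  r0, r3, #55 → r0=0xc0
body[1] add  r0, r5, r7 → r0=0xf5
body[2] mov  r2, r5 → r2=0x5e
body[3] add  r0, r5, #19 → r0=0x71
epilogue: pop r0=0xfb, sp=0xba
r0 is callee-saved → restored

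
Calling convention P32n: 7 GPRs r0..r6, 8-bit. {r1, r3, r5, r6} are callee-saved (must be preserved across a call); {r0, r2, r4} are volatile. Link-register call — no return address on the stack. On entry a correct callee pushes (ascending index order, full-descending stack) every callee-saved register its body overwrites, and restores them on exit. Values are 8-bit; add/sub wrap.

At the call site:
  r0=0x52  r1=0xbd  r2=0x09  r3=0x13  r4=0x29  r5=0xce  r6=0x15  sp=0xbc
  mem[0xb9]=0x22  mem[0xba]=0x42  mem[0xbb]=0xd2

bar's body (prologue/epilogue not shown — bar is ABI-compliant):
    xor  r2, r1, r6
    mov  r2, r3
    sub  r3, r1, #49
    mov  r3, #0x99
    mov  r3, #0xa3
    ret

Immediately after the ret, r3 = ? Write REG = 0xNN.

REG = 0x13

prologue: push r3 → mem[0xbb]=0x13, sp=0xbb
body[0] xor  r2, r1, r6 → r2=0xa8
body[1] mov  r2, r3 → r2=0x13
body[2] sub  r3, r1, #49 → r3=0x8c
body[3] mov  r3, #0x99 → r3=0x99
body[4] mov  r3, #0xa3 → r3=0xa3
epilogue: pop r3=0x13, sp=0xbc
r3 is callee-saved → restored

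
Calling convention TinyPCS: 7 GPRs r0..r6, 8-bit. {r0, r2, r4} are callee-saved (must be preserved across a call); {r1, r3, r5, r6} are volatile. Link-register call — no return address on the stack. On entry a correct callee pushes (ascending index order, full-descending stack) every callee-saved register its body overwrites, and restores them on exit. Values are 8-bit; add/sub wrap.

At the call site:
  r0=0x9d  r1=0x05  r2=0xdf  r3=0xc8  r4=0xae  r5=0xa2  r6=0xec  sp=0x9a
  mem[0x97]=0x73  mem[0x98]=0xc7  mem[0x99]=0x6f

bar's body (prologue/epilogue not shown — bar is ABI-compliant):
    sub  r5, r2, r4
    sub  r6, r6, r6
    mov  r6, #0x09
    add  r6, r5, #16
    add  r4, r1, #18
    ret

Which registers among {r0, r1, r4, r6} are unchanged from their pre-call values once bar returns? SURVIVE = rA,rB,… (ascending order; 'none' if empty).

SURVIVE = r0,r1,r4

prologue: push r4 -> mem[0x99]=0xae, sp=0x99
body[0] sub  r5, r2, r4 -> r5=0x31
body[1] sub  r6, r6, r6 -> r6=0x00
body[2] mov  r6, #0x09 -> r6=0x09
body[3] add  r6, r5, #16 -> r6=0x41
body[4] add  r4, r1, #18 -> r4=0x17
epilogue: pop r4=0xae, sp=0x9a
r0: callee-saved, written=False
r1: caller-saved, written=False
r4: callee-saved, written=True
r6: caller-saved, written=True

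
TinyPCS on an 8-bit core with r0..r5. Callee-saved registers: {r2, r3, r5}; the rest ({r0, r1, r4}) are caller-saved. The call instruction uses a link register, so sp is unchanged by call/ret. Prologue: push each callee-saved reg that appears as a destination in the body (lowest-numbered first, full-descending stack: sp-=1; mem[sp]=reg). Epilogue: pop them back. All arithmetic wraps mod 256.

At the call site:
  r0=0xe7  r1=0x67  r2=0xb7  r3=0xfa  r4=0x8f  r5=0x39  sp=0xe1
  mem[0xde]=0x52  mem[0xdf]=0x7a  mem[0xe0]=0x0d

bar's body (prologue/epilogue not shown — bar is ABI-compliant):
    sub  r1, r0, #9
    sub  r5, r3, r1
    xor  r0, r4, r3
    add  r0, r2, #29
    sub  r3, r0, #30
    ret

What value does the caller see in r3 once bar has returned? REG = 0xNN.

prologue: push r3 → mem[0xe0]=0xfa, sp=0xe0
prologue: push r5 → mem[0xdf]=0x39, sp=0xdf
body[0] sub  r1, r0, #9 → r1=0xde
body[1] sub  r5, r3, r1 → r5=0x1c
body[2] xor  r0, r4, r3 → r0=0x75
body[3] add  r0, r2, #29 → r0=0xd4
body[4] sub  r3, r0, #30 → r3=0xb6
epilogue: pop r5=0x39, sp=0xe0
epilogue: pop r3=0xfa, sp=0xe1
r3 is callee-saved → restored

REG = 0xfa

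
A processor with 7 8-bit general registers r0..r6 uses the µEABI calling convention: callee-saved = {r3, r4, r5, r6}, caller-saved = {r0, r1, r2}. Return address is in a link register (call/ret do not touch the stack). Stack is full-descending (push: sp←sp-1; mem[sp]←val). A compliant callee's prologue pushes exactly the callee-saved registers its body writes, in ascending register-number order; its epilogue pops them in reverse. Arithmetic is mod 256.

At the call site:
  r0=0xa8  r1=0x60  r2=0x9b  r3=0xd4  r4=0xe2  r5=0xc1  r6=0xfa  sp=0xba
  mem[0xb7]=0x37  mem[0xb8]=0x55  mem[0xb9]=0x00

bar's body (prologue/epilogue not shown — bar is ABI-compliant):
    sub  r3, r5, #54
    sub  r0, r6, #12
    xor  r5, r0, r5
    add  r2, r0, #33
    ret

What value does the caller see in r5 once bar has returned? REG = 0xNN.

prologue: push r3 -> mem[0xb9]=0xd4, sp=0xb9
prologue: push r5 -> mem[0xb8]=0xc1, sp=0xb8
body[0] sub  r3, r5, #54 -> r3=0x8b
body[1] sub  r0, r6, #12 -> r0=0xee
body[2] xor  r5, r0, r5 -> r5=0x2f
body[3] add  r2, r0, #33 -> r2=0x0f
epilogue: pop r5=0xc1, sp=0xb9
epilogue: pop r3=0xd4, sp=0xba
r5 is callee-saved -> restored

REG = 0xc1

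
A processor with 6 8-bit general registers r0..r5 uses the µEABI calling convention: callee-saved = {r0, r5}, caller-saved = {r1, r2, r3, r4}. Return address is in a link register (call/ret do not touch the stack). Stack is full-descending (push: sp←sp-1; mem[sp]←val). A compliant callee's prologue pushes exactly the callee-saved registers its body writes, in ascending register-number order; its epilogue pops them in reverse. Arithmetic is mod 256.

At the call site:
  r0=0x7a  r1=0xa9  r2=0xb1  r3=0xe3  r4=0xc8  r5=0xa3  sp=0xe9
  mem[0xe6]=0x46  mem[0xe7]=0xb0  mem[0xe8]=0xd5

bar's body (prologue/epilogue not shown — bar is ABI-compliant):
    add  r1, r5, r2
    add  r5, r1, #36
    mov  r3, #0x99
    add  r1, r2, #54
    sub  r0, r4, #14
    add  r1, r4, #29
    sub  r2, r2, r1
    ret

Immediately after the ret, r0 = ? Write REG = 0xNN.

REG = 0x7a

prologue: push r0 → mem[0xe8]=0x7a, sp=0xe8
prologue: push r5 → mem[0xe7]=0xa3, sp=0xe7
body[0] add  r1, r5, r2 → r1=0x54
body[1] add  r5, r1, #36 → r5=0x78
body[2] mov  r3, #0x99 → r3=0x99
body[3] add  r1, r2, #54 → r1=0xe7
body[4] sub  r0, r4, #14 → r0=0xba
body[5] add  r1, r4, #29 → r1=0xe5
body[6] sub  r2, r2, r1 → r2=0xcc
epilogue: pop r5=0xa3, sp=0xe8
epilogue: pop r0=0x7a, sp=0xe9
r0 is callee-saved → restored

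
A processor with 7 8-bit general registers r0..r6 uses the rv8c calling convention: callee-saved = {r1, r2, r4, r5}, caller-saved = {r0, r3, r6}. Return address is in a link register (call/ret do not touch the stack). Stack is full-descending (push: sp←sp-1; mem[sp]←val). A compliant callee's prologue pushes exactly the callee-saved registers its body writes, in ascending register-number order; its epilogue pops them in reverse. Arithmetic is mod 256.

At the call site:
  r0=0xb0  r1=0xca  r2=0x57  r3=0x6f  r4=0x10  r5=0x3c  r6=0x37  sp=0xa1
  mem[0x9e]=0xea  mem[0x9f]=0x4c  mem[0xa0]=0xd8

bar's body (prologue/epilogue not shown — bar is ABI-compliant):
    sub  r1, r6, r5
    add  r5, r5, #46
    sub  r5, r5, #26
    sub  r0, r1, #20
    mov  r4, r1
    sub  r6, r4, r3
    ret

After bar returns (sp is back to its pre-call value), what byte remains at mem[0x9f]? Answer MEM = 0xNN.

prologue: push r1 → mem[0xa0]=0xca, sp=0xa0
prologue: push r4 → mem[0x9f]=0x10, sp=0x9f
prologue: push r5 → mem[0x9e]=0x3c, sp=0x9e
body[0] sub  r1, r6, r5 → r1=0xfb
body[1] add  r5, r5, #46 → r5=0x6a
body[2] sub  r5, r5, #26 → r5=0x50
body[3] sub  r0, r1, #20 → r0=0xe7
body[4] mov  r4, r1 → r4=0xfb
body[5] sub  r6, r4, r3 → r6=0x8c
epilogue: pop r5=0x3c, sp=0x9f
epilogue: pop r4=0x10, sp=0xa0
epilogue: pop r1=0xca, sp=0xa1
prologue pushed ['r1', 'r4', 'r5'] at ['0xa0', '0x9f', '0x9e']

MEM = 0x10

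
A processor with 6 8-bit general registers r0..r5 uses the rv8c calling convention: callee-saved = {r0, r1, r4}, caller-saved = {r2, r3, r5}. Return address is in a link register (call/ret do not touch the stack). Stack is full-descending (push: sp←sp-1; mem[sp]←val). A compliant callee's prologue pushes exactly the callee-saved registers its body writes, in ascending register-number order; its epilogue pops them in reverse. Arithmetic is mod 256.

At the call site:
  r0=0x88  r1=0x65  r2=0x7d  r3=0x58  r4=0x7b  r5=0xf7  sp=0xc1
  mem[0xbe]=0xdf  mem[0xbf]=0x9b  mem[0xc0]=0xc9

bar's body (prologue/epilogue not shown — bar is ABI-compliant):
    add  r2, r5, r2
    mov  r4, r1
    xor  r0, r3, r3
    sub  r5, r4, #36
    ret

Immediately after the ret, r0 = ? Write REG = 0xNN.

prologue: push r0 → mem[0xc0]=0x88, sp=0xc0
prologue: push r4 → mem[0xbf]=0x7b, sp=0xbf
body[0] add  r2, r5, r2 → r2=0x74
body[1] mov  r4, r1 → r4=0x65
body[2] xor  r0, r3, r3 → r0=0x00
body[3] sub  r5, r4, #36 → r5=0x41
epilogue: pop r4=0x7b, sp=0xc0
epilogue: pop r0=0x88, sp=0xc1
r0 is callee-saved → restored

REG = 0x88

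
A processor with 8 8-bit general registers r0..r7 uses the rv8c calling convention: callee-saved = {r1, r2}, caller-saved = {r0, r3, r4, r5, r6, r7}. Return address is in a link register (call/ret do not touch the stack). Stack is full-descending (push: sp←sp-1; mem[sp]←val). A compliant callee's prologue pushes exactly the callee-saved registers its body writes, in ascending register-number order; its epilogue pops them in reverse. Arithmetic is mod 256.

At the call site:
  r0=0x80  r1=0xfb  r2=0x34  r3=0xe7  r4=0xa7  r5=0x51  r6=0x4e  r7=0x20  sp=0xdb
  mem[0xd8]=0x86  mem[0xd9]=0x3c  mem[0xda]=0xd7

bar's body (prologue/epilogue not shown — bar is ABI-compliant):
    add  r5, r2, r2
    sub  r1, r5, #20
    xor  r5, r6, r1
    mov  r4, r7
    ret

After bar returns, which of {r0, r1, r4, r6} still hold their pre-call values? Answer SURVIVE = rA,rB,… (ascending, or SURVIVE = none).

prologue: push r1 → mem[0xda]=0xfb, sp=0xda
body[0] add  r5, r2, r2 → r5=0x68
body[1] sub  r1, r5, #20 → r1=0x54
body[2] xor  r5, r6, r1 → r5=0x1a
body[3] mov  r4, r7 → r4=0x20
epilogue: pop r1=0xfb, sp=0xdb
r0: caller-saved, written=False
r1: callee-saved, written=True
r4: caller-saved, written=True
r6: caller-saved, written=False

SURVIVE = r0,r1,r6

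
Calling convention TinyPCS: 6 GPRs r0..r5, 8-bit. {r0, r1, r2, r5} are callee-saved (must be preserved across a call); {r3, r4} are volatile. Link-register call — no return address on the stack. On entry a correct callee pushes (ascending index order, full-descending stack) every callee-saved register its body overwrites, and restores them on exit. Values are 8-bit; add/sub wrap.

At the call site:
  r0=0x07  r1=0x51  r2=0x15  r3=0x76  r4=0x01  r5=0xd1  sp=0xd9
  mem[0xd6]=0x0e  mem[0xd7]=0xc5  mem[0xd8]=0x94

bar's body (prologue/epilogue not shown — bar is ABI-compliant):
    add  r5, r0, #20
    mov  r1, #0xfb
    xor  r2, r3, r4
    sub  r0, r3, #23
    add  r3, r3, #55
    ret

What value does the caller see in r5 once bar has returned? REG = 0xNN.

REG = 0xd1

prologue: push r0 -> mem[0xd8]=0x07, sp=0xd8
prologue: push r1 -> mem[0xd7]=0x51, sp=0xd7
prologue: push r2 -> mem[0xd6]=0x15, sp=0xd6
prologue: push r5 -> mem[0xd5]=0xd1, sp=0xd5
body[0] add  r5, r0, #20 -> r5=0x1b
body[1] mov  r1, #0xfb -> r1=0xfb
body[2] xor  r2, r3, r4 -> r2=0x77
body[3] sub  r0, r3, #23 -> r0=0x5f
body[4] add  r3, r3, #55 -> r3=0xad
epilogue: pop r5=0xd1, sp=0xd6
epilogue: pop r2=0x15, sp=0xd7
epilogue: pop r1=0x51, sp=0xd8
epilogue: pop r0=0x07, sp=0xd9
r5 is callee-saved -> restored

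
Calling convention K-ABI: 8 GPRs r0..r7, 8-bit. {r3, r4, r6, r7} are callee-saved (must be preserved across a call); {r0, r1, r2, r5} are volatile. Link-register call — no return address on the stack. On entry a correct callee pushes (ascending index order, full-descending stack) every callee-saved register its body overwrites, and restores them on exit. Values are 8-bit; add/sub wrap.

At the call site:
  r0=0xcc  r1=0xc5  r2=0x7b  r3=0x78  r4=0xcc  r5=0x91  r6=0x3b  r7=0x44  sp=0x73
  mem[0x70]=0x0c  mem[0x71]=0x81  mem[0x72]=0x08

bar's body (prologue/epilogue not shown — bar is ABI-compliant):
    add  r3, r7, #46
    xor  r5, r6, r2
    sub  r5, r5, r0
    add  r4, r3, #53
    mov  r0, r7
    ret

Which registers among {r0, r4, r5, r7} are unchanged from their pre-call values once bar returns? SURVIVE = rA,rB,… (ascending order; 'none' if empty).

SURVIVE = r4,r7

prologue: push r3 → mem[0x72]=0x78, sp=0x72
prologue: push r4 → mem[0x71]=0xcc, sp=0x71
body[0] add  r3, r7, #46 → r3=0x72
body[1] xor  r5, r6, r2 → r5=0x40
body[2] sub  r5, r5, r0 → r5=0x74
body[3] add  r4, r3, #53 → r4=0xa7
body[4] mov  r0, r7 → r0=0x44
epilogue: pop r4=0xcc, sp=0x72
epilogue: pop r3=0x78, sp=0x73
r0: caller-saved, written=True
r4: callee-saved, written=True
r5: caller-saved, written=True
r7: callee-saved, written=False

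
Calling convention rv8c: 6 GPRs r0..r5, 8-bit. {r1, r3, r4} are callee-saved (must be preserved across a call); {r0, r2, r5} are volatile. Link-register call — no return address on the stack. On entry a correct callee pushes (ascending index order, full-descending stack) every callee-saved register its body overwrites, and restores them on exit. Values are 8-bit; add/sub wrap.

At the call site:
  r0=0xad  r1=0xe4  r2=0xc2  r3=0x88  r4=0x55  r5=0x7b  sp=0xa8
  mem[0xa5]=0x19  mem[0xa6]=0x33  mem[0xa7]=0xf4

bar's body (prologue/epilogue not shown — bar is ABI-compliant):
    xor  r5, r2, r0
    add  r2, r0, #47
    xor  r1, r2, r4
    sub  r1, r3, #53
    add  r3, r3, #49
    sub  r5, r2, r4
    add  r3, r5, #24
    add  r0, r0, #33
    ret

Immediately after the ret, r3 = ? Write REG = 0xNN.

REG = 0x88

prologue: push r1 → mem[0xa7]=0xe4, sp=0xa7
prologue: push r3 → mem[0xa6]=0x88, sp=0xa6
body[0] xor  r5, r2, r0 → r5=0x6f
body[1] add  r2, r0, #47 → r2=0xdc
body[2] xor  r1, r2, r4 → r1=0x89
body[3] sub  r1, r3, #53 → r1=0x53
body[4] add  r3, r3, #49 → r3=0xb9
body[5] sub  r5, r2, r4 → r5=0x87
body[6] add  r3, r5, #24 → r3=0x9f
body[7] add  r0, r0, #33 → r0=0xce
epilogue: pop r3=0x88, sp=0xa7
epilogue: pop r1=0xe4, sp=0xa8
r3 is callee-saved → restored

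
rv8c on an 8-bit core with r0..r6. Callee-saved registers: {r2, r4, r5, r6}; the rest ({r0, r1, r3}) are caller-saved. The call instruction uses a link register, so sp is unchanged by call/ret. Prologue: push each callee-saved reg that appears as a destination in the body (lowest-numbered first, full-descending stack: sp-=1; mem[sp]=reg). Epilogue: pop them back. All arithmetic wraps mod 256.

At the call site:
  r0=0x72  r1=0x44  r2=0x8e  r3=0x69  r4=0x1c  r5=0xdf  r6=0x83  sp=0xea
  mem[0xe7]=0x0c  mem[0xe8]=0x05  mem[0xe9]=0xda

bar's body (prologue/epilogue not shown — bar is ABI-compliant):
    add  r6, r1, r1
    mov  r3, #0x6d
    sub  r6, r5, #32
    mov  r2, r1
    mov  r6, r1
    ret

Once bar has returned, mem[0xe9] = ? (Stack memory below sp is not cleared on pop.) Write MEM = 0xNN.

MEM = 0x8e

prologue: push r2 -> mem[0xe9]=0x8e, sp=0xe9
prologue: push r6 -> mem[0xe8]=0x83, sp=0xe8
body[0] add  r6, r1, r1 -> r6=0x88
body[1] mov  r3, #0x6d -> r3=0x6d
body[2] sub  r6, r5, #32 -> r6=0xbf
body[3] mov  r2, r1 -> r2=0x44
body[4] mov  r6, r1 -> r6=0x44
epilogue: pop r6=0x83, sp=0xe9
epilogue: pop r2=0x8e, sp=0xea
prologue pushed ['r2', 'r6'] at ['0xe9', '0xe8']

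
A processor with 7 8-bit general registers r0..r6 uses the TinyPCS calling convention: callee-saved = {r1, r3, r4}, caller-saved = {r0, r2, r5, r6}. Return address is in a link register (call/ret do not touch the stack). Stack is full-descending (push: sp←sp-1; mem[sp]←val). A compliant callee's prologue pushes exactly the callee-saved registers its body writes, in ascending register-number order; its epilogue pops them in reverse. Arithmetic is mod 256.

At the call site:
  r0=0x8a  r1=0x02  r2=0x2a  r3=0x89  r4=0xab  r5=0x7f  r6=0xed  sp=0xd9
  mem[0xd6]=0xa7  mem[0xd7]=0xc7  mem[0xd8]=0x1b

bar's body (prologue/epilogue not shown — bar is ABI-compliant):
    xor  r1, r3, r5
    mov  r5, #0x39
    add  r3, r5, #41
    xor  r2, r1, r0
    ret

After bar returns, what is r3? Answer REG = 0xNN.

REG = 0x89

prologue: push r1 -> mem[0xd8]=0x02, sp=0xd8
prologue: push r3 -> mem[0xd7]=0x89, sp=0xd7
body[0] xor  r1, r3, r5 -> r1=0xf6
body[1] mov  r5, #0x39 -> r5=0x39
body[2] add  r3, r5, #41 -> r3=0x62
body[3] xor  r2, r1, r0 -> r2=0x7c
epilogue: pop r3=0x89, sp=0xd8
epilogue: pop r1=0x02, sp=0xd9
r3 is callee-saved -> restored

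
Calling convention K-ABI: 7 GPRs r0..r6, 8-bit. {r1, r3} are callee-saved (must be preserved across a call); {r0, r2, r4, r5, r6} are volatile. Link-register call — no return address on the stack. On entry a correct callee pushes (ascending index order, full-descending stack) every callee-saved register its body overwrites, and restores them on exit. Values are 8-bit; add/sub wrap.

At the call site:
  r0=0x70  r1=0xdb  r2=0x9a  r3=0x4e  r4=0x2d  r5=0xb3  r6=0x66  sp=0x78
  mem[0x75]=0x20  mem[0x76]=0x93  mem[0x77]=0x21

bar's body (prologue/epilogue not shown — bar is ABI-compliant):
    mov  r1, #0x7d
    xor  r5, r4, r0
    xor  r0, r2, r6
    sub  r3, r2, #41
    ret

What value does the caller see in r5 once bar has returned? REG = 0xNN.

REG = 0x5d

prologue: push r1 → mem[0x77]=0xdb, sp=0x77
prologue: push r3 → mem[0x76]=0x4e, sp=0x76
body[0] mov  r1, #0x7d → r1=0x7d
body[1] xor  r5, r4, r0 → r5=0x5d
body[2] xor  r0, r2, r6 → r0=0xfc
body[3] sub  r3, r2, #41 → r3=0x71
epilogue: pop r3=0x4e, sp=0x77
epilogue: pop r1=0xdb, sp=0x78
r5 is caller-saved → body value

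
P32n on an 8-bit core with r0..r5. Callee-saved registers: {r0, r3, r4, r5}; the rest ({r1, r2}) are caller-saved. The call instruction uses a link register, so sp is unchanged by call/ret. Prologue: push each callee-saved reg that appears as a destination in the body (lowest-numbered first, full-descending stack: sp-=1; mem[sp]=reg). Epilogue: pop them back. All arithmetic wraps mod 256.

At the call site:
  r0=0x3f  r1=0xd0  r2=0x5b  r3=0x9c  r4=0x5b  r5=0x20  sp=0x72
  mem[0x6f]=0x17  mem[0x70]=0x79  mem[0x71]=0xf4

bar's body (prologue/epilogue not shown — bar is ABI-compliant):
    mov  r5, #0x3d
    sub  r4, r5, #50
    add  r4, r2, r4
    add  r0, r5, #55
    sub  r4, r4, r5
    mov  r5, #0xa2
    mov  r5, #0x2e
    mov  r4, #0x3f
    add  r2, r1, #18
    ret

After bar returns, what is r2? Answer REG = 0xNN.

REG = 0xe2

prologue: push r0 → mem[0x71]=0x3f, sp=0x71
prologue: push r4 → mem[0x70]=0x5b, sp=0x70
prologue: push r5 → mem[0x6f]=0x20, sp=0x6f
body[0] mov  r5, #0x3d → r5=0x3d
body[1] sub  r4, r5, #50 → r4=0x0b
body[2] add  r4, r2, r4 → r4=0x66
body[3] add  r0, r5, #55 → r0=0x74
body[4] sub  r4, r4, r5 → r4=0x29
body[5] mov  r5, #0xa2 → r5=0xa2
body[6] mov  r5, #0x2e → r5=0x2e
body[7] mov  r4, #0x3f → r4=0x3f
body[8] add  r2, r1, #18 → r2=0xe2
epilogue: pop r5=0x20, sp=0x70
epilogue: pop r4=0x5b, sp=0x71
epilogue: pop r0=0x3f, sp=0x72
r2 is caller-saved → body value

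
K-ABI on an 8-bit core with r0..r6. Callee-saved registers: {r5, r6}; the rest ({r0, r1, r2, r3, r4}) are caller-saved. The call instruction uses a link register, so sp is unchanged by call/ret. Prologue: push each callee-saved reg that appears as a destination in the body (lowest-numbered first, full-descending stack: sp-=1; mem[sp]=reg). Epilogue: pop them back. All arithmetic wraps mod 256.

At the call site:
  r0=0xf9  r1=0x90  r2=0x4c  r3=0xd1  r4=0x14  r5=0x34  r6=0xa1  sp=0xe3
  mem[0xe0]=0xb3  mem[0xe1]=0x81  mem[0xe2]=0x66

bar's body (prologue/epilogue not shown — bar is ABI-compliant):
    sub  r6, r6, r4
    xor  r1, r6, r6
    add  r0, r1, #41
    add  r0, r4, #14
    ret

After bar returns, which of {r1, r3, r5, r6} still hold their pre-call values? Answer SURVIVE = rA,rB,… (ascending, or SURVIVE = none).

SURVIVE = r3,r5,r6

prologue: push r6 → mem[0xe2]=0xa1, sp=0xe2
body[0] sub  r6, r6, r4 → r6=0x8d
body[1] xor  r1, r6, r6 → r1=0x00
body[2] add  r0, r1, #41 → r0=0x29
body[3] add  r0, r4, #14 → r0=0x22
epilogue: pop r6=0xa1, sp=0xe3
r1: caller-saved, written=True
r3: caller-saved, written=False
r5: callee-saved, written=False
r6: callee-saved, written=True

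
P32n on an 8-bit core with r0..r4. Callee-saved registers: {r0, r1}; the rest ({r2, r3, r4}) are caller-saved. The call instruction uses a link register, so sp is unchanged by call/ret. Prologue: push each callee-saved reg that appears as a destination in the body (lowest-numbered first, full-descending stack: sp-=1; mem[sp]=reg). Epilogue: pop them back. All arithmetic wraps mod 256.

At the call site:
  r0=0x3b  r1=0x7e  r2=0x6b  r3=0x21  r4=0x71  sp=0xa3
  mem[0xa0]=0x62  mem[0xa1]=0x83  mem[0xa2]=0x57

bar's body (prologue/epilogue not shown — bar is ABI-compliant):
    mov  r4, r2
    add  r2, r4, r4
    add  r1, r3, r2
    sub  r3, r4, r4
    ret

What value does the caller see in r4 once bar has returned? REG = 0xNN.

prologue: push r1 -> mem[0xa2]=0x7e, sp=0xa2
body[0] mov  r4, r2 -> r4=0x6b
body[1] add  r2, r4, r4 -> r2=0xd6
body[2] add  r1, r3, r2 -> r1=0xf7
body[3] sub  r3, r4, r4 -> r3=0x00
epilogue: pop r1=0x7e, sp=0xa3
r4 is caller-saved -> body value

REG = 0x6b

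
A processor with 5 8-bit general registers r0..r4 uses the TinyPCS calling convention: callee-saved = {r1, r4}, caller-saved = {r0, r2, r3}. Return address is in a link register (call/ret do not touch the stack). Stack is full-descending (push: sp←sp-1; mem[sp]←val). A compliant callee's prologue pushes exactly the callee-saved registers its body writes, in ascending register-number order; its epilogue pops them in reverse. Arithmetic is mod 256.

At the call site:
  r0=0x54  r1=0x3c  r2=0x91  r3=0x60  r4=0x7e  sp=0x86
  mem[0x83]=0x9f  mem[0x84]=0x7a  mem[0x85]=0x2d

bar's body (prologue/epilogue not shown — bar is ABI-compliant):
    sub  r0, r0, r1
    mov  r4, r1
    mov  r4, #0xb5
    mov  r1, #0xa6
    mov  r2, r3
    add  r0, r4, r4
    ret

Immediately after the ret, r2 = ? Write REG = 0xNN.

REG = 0x60

prologue: push r1 → mem[0x85]=0x3c, sp=0x85
prologue: push r4 → mem[0x84]=0x7e, sp=0x84
body[0] sub  r0, r0, r1 → r0=0x18
body[1] mov  r4, r1 → r4=0x3c
body[2] mov  r4, #0xb5 → r4=0xb5
body[3] mov  r1, #0xa6 → r1=0xa6
body[4] mov  r2, r3 → r2=0x60
body[5] add  r0, r4, r4 → r0=0x6a
epilogue: pop r4=0x7e, sp=0x85
epilogue: pop r1=0x3c, sp=0x86
r2 is caller-saved → body value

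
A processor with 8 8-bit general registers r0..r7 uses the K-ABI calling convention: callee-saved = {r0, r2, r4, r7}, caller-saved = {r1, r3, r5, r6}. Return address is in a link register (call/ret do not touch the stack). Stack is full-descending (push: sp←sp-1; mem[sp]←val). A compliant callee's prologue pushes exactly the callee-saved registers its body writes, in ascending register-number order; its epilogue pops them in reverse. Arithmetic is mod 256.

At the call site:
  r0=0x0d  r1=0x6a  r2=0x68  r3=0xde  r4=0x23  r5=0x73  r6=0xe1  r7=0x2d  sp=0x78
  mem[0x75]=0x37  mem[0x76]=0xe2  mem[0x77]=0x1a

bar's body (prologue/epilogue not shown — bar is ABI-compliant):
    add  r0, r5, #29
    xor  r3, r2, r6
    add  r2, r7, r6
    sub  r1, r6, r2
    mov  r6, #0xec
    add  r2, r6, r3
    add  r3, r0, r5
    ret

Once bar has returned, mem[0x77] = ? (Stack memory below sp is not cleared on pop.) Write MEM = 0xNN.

prologue: push r0 -> mem[0x77]=0x0d, sp=0x77
prologue: push r2 -> mem[0x76]=0x68, sp=0x76
body[0] add  r0, r5, #29 -> r0=0x90
body[1] xor  r3, r2, r6 -> r3=0x89
body[2] add  r2, r7, r6 -> r2=0x0e
body[3] sub  r1, r6, r2 -> r1=0xd3
body[4] mov  r6, #0xec -> r6=0xec
body[5] add  r2, r6, r3 -> r2=0x75
body[6] add  r3, r0, r5 -> r3=0x03
epilogue: pop r2=0x68, sp=0x77
epilogue: pop r0=0x0d, sp=0x78
prologue pushed ['r0', 'r2'] at ['0x77', '0x76']

MEM = 0x0d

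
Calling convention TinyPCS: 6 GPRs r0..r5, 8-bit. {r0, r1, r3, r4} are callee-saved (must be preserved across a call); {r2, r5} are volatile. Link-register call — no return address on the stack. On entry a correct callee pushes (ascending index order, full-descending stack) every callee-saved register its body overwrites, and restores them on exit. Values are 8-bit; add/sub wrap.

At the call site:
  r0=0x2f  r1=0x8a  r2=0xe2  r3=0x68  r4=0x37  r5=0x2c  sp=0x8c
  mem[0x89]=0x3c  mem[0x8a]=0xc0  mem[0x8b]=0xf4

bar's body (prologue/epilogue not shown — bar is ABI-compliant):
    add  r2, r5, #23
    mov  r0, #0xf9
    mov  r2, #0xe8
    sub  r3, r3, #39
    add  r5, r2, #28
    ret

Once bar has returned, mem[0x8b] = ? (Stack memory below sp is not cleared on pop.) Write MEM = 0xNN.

prologue: push r0 → mem[0x8b]=0x2f, sp=0x8b
prologue: push r3 → mem[0x8a]=0x68, sp=0x8a
body[0] add  r2, r5, #23 → r2=0x43
body[1] mov  r0, #0xf9 → r0=0xf9
body[2] mov  r2, #0xe8 → r2=0xe8
body[3] sub  r3, r3, #39 → r3=0x41
body[4] add  r5, r2, #28 → r5=0x04
epilogue: pop r3=0x68, sp=0x8b
epilogue: pop r0=0x2f, sp=0x8c
prologue pushed ['r0', 'r3'] at ['0x8b', '0x8a']

MEM = 0x2f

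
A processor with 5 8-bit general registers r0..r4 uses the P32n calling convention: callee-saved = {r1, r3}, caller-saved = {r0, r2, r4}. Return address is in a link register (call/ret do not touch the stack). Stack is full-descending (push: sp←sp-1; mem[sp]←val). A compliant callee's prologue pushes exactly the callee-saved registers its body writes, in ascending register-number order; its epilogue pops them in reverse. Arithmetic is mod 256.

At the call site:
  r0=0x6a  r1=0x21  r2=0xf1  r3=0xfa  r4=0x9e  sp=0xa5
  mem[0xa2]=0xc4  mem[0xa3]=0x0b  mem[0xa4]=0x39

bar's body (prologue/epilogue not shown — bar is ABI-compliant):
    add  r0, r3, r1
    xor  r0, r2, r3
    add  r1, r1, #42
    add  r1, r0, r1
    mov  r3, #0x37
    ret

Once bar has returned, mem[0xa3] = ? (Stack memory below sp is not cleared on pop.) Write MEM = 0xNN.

prologue: push r1 → mem[0xa4]=0x21, sp=0xa4
prologue: push r3 → mem[0xa3]=0xfa, sp=0xa3
body[0] add  r0, r3, r1 → r0=0x1b
body[1] xor  r0, r2, r3 → r0=0x0b
body[2] add  r1, r1, #42 → r1=0x4b
body[3] add  r1, r0, r1 → r1=0x56
body[4] mov  r3, #0x37 → r3=0x37
epilogue: pop r3=0xfa, sp=0xa4
epilogue: pop r1=0x21, sp=0xa5
prologue pushed ['r1', 'r3'] at ['0xa4', '0xa3']

MEM = 0xfa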